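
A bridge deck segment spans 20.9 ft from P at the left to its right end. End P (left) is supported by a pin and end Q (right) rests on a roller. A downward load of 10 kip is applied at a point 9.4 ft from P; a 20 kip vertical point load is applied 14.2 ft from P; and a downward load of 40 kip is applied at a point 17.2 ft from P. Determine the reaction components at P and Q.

P_x = 0, P_y = 19.00 kip, Q_y = 51.00 kip

Taking moments about P: Q_y·20.9 − 10·9.4 − 20·14.2 − 40·17.2 = 0 → Q_y = 1066/20.9 = 51.0048 ≈ 51.00 kip.
ΣF_y = 0: P_y + 51.0048 − 10 − 20 − 40 = 0 → P_y = 19.00 kip.
ΣF_x = 0: no horizontal applied forces, so P_x = 0.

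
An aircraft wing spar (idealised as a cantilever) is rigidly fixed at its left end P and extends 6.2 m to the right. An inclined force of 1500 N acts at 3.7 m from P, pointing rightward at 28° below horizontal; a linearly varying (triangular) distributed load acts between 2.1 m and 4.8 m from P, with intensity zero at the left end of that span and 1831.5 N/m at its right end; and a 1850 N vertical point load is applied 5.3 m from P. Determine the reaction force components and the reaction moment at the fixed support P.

Resultant of the triangular load: ½ × 1831.5 × 2.7 = 2472.525 N, acting at 3.9 m from P (one-third of the span from the peak).
ΣF_x = 0: P_x + 1500·cos28° = 0 → P_x = -1324 N.
ΣF_y = 0: P_y − 1500·sin28° − ½·1831.5·2.7 − 1850 = 0 → P_y = 5027 N.
ΣM about P: M_P − 1500·sin28°·3.7 − (½·1831.5·2.7)·3.9 − 1850·5.3 = 0 → M_P = 22050 N·m.

P_x = -1324 N, P_y = 5027 N, M_P = 22050 N·m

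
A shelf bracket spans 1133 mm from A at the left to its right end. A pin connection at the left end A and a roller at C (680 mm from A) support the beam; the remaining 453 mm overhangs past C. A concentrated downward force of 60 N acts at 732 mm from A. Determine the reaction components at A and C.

Moments about A: C_y·680 − 60·732 = 0 → C_y = 43920/680 = 64.5882 ≈ 64.59 N.
ΣF_y = 0: A_y + 64.5882 − 60 = 0 → A_y = -4.588 N.
ΣF_x = 0: no horizontal applied forces, so A_x = 0.

A_x = 0, A_y = -4.588 N, C_y = 64.59 N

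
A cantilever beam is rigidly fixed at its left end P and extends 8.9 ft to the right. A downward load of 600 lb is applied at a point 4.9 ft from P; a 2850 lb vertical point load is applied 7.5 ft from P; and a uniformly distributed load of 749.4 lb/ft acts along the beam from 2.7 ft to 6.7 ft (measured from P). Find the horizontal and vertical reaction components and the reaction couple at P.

Resultant of the distributed load: 749.4 × 4 = 2997.6 lb at 4.7 ft from P.
ΣF_x = 0: P_x = 0.
ΣF_y = 0: P_y − 600 − 2850 − 749.4·4 = 0 → P_y = 6448 lb.
ΣM about P: M_P − 600·4.9 − 2850·7.5 − (749.4·4)·4.7 = 0 → M_P = 38400 lb·ft.

P_x = 0, P_y = 6448 lb, M_P = 38400 lb·ft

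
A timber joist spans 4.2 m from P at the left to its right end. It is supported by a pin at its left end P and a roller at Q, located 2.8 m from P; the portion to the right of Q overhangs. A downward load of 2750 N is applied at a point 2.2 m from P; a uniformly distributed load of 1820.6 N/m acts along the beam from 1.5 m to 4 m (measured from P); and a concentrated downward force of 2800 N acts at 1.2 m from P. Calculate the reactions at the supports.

P_x = 0, P_y = 2271 N, Q_y = 7831 N

Resultant of the distributed load: 1820.6 × 2.5 = 4551.5 N at 2.75 m from P.
Moments about P: Q_y·2.8 − 2750·2.2 − (1820.6·2.5)·2.75 − 2800·1.2 = 0 → Q_y = 21926.625/2.8 = 7830.94 ≈ 7831 N.
ΣF_y = 0: P_y + 7830.94 − 2750 − 1820.6·2.5 − 2800 = 0 → P_y = 2271 N.
ΣF_x = 0: no horizontal applied forces, so P_x = 0.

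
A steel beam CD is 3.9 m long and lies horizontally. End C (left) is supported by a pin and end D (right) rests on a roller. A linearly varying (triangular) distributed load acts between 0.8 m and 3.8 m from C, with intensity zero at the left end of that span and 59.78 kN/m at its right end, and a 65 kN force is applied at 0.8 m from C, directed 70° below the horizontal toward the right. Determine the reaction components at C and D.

C_x = -22.23 kN, C_y = 73.84 kN, D_y = 76.91 kN

Resultant of the triangular load: ½ × 59.78 × 3 = 89.67 kN, acting at 2.8 m from C (one-third of the span from the peak).
ΣM about C: D_y·3.9 − (½·59.78·3)·2.8 − 65·sin70°·0.8 = 0 → D_y = 299.94/3.9 = 76.9077 ≈ 76.91 kN.
ΣF_y = 0: C_y + 76.9077 − ½·59.78·3 − 65·sin70° = 0 → C_y = 73.84 kN.
ΣF_x = 0: C_x + 65·cos70° = 0 → C_x = -22.23 kN.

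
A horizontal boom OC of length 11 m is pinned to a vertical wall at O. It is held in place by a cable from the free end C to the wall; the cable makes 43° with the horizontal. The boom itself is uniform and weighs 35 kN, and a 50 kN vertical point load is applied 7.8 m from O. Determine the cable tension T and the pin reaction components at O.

ΣM about O: T·sin43°·11 − 35·5.5 − 50·7.8 = 0 → T = 582.5/(11·0.681998) = 77.6462 ≈ 77.65 kN.
ΣF_x = 0: O_x − T·cos43° = 0 → O_x = 77.6462 × 0.731354 = 56.79 kN.
ΣF_y = 0: O_y + T·sin43° − 35 − 50 = 0 → O_y = 85 − 77.6462 × 0.681998 = 32.05 kN.

T = 77.65 kN, O_x = 56.79 kN, O_y = 32.05 kN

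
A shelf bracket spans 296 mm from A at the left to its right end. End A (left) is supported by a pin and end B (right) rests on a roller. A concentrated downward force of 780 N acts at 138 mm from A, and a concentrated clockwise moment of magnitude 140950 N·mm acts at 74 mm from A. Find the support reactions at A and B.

A_x = 0, A_y = -59.83 N, B_y = 839.8 N

ΣM about A: B_y·296 − 780·138 − 140950 = 0 → B_y = 248590/296 = 839.831 ≈ 839.8 N.
ΣF_y = 0: A_y + 839.831 − 780 = 0 → A_y = -59.83 N.
ΣF_x = 0: no horizontal applied forces, so A_x = 0.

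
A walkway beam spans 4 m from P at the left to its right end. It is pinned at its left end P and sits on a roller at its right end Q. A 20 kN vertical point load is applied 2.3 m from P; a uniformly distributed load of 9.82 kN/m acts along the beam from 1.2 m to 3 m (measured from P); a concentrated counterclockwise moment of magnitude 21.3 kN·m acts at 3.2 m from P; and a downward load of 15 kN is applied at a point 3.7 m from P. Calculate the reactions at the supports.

Resultant of the distributed load: 9.82 × 1.8 = 17.676 kN at 2.1 m from P.
Taking moments about P: Q_y·4 − 20·2.3 − (9.82·1.8)·2.1 + 21.3 − 15·3.7 = 0 → Q_y = 117.3196/4 = 29.3299 ≈ 29.33 kN.
ΣF_y = 0: P_y + 29.3299 − 20 − 9.82·1.8 − 15 = 0 → P_y = 23.35 kN.
ΣF_x = 0: no horizontal applied forces, so P_x = 0.

P_x = 0, P_y = 23.35 kN, Q_y = 29.33 kN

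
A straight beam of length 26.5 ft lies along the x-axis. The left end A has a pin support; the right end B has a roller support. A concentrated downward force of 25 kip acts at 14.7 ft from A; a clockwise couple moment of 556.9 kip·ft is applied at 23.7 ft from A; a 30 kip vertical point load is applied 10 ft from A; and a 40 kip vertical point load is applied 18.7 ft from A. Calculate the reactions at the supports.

Moments about A: B_y·26.5 − 25·14.7 − 556.9 − 30·10 − 40·18.7 = 0 → B_y = 1972.4/26.5 = 74.4302 ≈ 74.43 kip.
ΣF_y = 0: A_y + 74.4302 − 25 − 30 − 40 = 0 → A_y = 20.57 kip.
ΣF_x = 0: no horizontal applied forces, so A_x = 0.

A_x = 0, A_y = 20.57 kip, B_y = 74.43 kip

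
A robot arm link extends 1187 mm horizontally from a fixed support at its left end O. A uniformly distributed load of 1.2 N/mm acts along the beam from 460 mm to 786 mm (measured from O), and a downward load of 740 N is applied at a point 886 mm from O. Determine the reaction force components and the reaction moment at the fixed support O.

O_x = 0, O_y = 1131 N, M_O = 899400 N·mm

Resultant of the distributed load: 1.2 × 326 = 391.2 N at 623 mm from O.
ΣF_x = 0: O_x = 0.
ΣF_y = 0: O_y − 1.2·326 − 740 = 0 → O_y = 1131 N.
ΣM about O: M_O − (1.2·326)·623 − 740·886 = 0 → M_O = 899400 N·mm.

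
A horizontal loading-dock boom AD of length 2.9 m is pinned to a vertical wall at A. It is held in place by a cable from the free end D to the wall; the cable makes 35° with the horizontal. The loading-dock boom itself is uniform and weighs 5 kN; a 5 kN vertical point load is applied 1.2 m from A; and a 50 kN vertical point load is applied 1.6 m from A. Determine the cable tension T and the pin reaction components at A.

T = 56.06 kN, A_x = 45.92 kN, A_y = 27.84 kN

ΣM about A: T·sin35°·2.9 − 5·1.45 − 5·1.2 − 50·1.6 = 0 → T = 93.25/(2.9·0.573576) = 56.0609 ≈ 56.06 kN.
ΣF_x = 0: A_x − T·cos35° = 0 → A_x = 56.0609 × 0.819152 = 45.92 kN.
ΣF_y = 0: A_y + T·sin35° − 5 − 5 − 50 = 0 → A_y = 60 − 56.0609 × 0.573576 = 27.84 kN.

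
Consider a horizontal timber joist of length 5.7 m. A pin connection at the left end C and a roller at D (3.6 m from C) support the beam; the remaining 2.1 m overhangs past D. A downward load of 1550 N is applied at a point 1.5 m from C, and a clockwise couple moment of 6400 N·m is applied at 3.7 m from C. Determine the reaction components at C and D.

C_x = 0, C_y = -873.6 N, D_y = 2424 N

ΣM about C: D_y·3.6 − 1550·1.5 − 6400 = 0 → D_y = 8725/3.6 = 2423.61 ≈ 2424 N.
ΣF_y = 0: C_y + 2423.61 − 1550 = 0 → C_y = -873.6 N.
ΣF_x = 0: no horizontal applied forces, so C_x = 0.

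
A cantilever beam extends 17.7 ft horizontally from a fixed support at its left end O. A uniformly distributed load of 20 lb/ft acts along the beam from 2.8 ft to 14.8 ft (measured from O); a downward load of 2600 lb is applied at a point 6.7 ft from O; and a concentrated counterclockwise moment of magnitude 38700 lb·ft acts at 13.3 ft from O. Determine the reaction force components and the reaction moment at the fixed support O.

Resultant of the distributed load: 20 × 12 = 240 lb at 8.8 ft from O.
ΣF_x = 0: O_x = 0.
ΣF_y = 0: O_y − 20·12 − 2600 = 0 → O_y = 2840 lb.
ΣM about O: M_O − (20·12)·8.8 − 2600·6.7 + 38700 = 0 → M_O = -19170 lb·ft.

O_x = 0, O_y = 2840 lb, M_O = -19170 lb·ft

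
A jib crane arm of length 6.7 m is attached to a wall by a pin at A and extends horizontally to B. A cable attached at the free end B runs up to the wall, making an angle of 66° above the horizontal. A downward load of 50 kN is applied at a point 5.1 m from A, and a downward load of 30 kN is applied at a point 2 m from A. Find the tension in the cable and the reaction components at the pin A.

ΣM about A: T·sin66°·6.7 − 50·5.1 − 30·2 = 0 → T = 315/(6.7·0.913545) = 51.4643 ≈ 51.46 kN.
ΣF_x = 0: A_x − T·cos66° = 0 → A_x = 51.4643 × 0.406737 = 20.93 kN.
ΣF_y = 0: A_y + T·sin66° − 50 − 30 = 0 → A_y = 80 − 51.4643 × 0.913545 = 32.99 kN.

T = 51.46 kN, A_x = 20.93 kN, A_y = 32.99 kN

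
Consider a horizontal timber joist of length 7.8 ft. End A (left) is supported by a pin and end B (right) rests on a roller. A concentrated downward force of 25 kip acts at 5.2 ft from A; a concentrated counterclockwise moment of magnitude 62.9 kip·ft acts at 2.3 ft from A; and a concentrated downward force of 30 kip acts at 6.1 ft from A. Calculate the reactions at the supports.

Taking moments about A: B_y·7.8 − 25·5.2 + 62.9 − 30·6.1 = 0 → B_y = 250.1/7.8 = 32.0641 ≈ 32.06 kip.
ΣF_y = 0: A_y + 32.0641 − 25 − 30 = 0 → A_y = 22.94 kip.
ΣF_x = 0: no horizontal applied forces, so A_x = 0.

A_x = 0, A_y = 22.94 kip, B_y = 32.06 kip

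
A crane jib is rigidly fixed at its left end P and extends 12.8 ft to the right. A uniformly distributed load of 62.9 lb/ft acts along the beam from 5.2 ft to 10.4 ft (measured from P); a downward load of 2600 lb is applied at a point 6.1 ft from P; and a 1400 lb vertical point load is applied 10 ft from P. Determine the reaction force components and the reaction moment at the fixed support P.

P_x = 0, P_y = 4327 lb, M_P = 32410 lb·ft

Resultant of the distributed load: 62.9 × 5.2 = 327.08 lb at 7.8 ft from P.
ΣF_x = 0: P_x = 0.
ΣF_y = 0: P_y − 62.9·5.2 − 2600 − 1400 = 0 → P_y = 4327 lb.
ΣM about P: M_P − (62.9·5.2)·7.8 − 2600·6.1 − 1400·10 = 0 → M_P = 32410 lb·ft.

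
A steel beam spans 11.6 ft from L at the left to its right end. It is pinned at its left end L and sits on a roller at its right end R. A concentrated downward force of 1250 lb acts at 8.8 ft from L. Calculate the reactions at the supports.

L_x = 0, L_y = 301.7 lb, R_y = 948.3 lb

ΣM about L: R_y·11.6 − 1250·8.8 = 0 → R_y = 11000/11.6 = 948.276 ≈ 948.3 lb.
ΣF_y = 0: L_y + 948.276 − 1250 = 0 → L_y = 301.7 lb.
ΣF_x = 0: no horizontal applied forces, so L_x = 0.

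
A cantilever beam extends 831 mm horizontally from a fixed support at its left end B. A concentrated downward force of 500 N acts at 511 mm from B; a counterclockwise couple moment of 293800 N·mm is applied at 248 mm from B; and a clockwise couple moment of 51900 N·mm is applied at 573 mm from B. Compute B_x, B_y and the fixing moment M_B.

B_x = 0, B_y = 500.0 N, M_B = 13600 N·mm

ΣF_x = 0: B_x = 0.
ΣF_y = 0: B_y − 500 = 0 → B_y = 500.0 N.
ΣM about B: M_B − 500·511 + 293800 − 51900 = 0 → M_B = 13600 N·mm.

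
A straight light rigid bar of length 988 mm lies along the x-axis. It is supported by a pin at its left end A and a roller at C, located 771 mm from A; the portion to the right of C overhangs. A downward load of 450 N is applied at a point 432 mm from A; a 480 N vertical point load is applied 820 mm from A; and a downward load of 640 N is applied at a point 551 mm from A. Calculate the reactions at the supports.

Moments about A: C_y·771 − 450·432 − 480·820 − 640·551 = 0 → C_y = 940640/771 = 1220.03 ≈ 1220 N.
ΣF_y = 0: A_y + 1220.03 − 450 − 480 − 640 = 0 → A_y = 350.0 N.
ΣF_x = 0: no horizontal applied forces, so A_x = 0.

A_x = 0, A_y = 350.0 N, C_y = 1220 N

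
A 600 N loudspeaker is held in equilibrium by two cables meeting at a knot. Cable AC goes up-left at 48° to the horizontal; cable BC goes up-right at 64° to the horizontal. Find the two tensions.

T_AC = 283.7 N, T_BC = 433.0 N

ΣF_x = 0: −T_AC·cos48° + T_BC·cos64° = 0 → T_BC = 1.5264·T_AC.
ΣF_y = 0: T_AC·sin48° + T_BC·sin64° = 600.
Substitute: T_AC·(0.743145 + 1.5264·0.898794) = 600 → T_AC = 283.679 ≈ 283.7 N.
Then T_BC = 1.5264 × 283.679 = 433.0 N.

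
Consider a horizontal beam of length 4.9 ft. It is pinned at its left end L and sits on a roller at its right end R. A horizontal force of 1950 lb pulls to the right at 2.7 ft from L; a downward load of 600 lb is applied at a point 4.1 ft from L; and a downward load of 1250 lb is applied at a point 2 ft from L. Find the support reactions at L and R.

ΣM about L: R_y·4.9 − 600·4.1 − 1250·2 = 0 → R_y = 4960/4.9 = 1012.24 ≈ 1012 lb.
ΣF_y = 0: L_y + 1012.24 − 600 − 1250 = 0 → L_y = 837.8 lb.
ΣF_x = 0: L_x + 1950 = 0 → L_x = -1950 lb.

L_x = -1950 lb, L_y = 837.8 lb, R_y = 1012 lb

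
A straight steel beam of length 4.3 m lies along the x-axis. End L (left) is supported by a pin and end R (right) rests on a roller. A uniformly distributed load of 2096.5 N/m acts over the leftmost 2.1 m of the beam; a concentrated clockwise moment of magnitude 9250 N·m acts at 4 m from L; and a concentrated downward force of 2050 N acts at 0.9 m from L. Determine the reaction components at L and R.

Resultant of the distributed load: 2096.5 × 2.1 = 4402.65 N at 1.05 m from L.
Moments about L: R_y·4.3 − (2096.5·2.1)·1.05 − 9250 − 2050·0.9 = 0 → R_y = 15717.7825/4.3 = 3655.3 ≈ 3655 N.
ΣF_y = 0: L_y + 3655.3 − 2096.5·2.1 − 2050 = 0 → L_y = 2797 N.
ΣF_x = 0: no horizontal applied forces, so L_x = 0.

L_x = 0, L_y = 2797 N, R_y = 3655 N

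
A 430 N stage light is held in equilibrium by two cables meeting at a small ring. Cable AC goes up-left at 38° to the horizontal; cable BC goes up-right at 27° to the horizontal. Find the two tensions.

T_AC = 422.7 N, T_BC = 373.9 N

ΣF_x = 0: −T_AC·cos38° + T_BC·cos27° = 0 → T_BC = 0.884405·T_AC.
ΣF_y = 0: T_AC·sin38° + T_BC·sin27° = 430.
Substitute: T_AC·(0.615661 + 0.884405·0.45399) = 430 → T_AC = 422.741 ≈ 422.7 N.
Then T_BC = 0.884405 × 422.741 = 373.9 N.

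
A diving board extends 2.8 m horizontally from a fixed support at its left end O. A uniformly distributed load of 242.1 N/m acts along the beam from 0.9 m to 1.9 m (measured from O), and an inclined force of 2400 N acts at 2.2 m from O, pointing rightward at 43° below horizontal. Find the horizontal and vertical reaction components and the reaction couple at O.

O_x = -1755 N, O_y = 1879 N, M_O = 3940 N·m

Resultant of the distributed load: 242.1 × 1 = 242.1 N at 1.4 m from O.
ΣF_x = 0: O_x + 2400·cos43° = 0 → O_x = -1755 N.
ΣF_y = 0: O_y − 242.1·1 − 2400·sin43° = 0 → O_y = 1879 N.
ΣM about O: M_O − (242.1·1)·1.4 − 2400·sin43°·2.2 = 0 → M_O = 3940 N·m.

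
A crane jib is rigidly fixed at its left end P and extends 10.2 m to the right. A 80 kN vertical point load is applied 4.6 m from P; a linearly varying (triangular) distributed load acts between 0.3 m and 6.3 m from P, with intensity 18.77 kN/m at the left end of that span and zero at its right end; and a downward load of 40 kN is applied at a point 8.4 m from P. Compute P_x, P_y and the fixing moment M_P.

Resultant of the triangular load: ½ × 18.77 × 6 = 56.31 kN, acting at 2.3 m from P (one-third of the span from the peak).
ΣF_x = 0: P_x = 0.
ΣF_y = 0: P_y − 80 − ½·18.77·6 − 40 = 0 → P_y = 176.3 kN.
ΣM about P: M_P − 80·4.6 − (½·18.77·6)·2.3 − 40·8.4 = 0 → M_P = 833.5 kN·m.

P_x = 0, P_y = 176.3 kN, M_P = 833.5 kN·m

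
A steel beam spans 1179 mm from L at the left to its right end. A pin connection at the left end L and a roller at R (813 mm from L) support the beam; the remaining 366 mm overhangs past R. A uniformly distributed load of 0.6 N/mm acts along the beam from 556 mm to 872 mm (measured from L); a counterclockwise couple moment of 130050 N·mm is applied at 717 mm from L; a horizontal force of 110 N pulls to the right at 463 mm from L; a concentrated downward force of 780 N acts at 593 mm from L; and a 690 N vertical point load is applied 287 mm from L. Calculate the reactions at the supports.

L_x = -110.0 N, L_y = 840.5 N, R_y = 819.1 N

Resultant of the distributed load: 0.6 × 316 = 189.6 N at 714 mm from L.
Moments about L: R_y·813 − (0.6·316)·714 + 130050 − 780·593 − 690·287 = 0 → R_y = 665894.4/813 = 819.058 ≈ 819.1 N.
ΣF_y = 0: L_y + 819.058 − 0.6·316 − 780 − 690 = 0 → L_y = 840.5 N.
ΣF_x = 0: L_x + 110 = 0 → L_x = -110.0 N.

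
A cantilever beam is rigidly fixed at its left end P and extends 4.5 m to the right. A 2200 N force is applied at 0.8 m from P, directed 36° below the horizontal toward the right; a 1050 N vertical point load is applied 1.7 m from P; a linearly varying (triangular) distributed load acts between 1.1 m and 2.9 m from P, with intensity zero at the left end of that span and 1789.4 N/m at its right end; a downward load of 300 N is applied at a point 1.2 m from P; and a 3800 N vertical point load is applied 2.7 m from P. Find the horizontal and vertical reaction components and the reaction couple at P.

P_x = -1780 N, P_y = 8054 N, M_P = 17140 N·m

Resultant of the triangular load: ½ × 1789.4 × 1.8 = 1610.46 N, acting at 2.3 m from P (one-third of the span from the peak).
ΣF_x = 0: P_x + 2200·cos36° = 0 → P_x = -1780 N.
ΣF_y = 0: P_y − 2200·sin36° − 1050 − ½·1789.4·1.8 − 300 − 3800 = 0 → P_y = 8054 N.
ΣM about P: M_P − 2200·sin36°·0.8 − 1050·1.7 − (½·1789.4·1.8)·2.3 − 300·1.2 − 3800·2.7 = 0 → M_P = 17140 N·m.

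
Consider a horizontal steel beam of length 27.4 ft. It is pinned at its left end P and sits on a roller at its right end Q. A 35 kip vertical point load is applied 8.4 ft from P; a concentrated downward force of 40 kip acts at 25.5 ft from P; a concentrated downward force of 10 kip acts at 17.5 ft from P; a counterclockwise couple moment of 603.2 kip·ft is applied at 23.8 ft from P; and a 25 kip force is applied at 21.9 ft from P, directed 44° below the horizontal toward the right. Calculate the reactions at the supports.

Moments about P: Q_y·27.4 − 35·8.4 − 40·25.5 − 10·17.5 + 603.2 − 25·sin44°·21.9 = 0 → Q_y = 1266.13/27.4 = 46.2091 ≈ 46.21 kip.
ΣF_y = 0: P_y + 46.2091 − 35 − 40 − 10 − 25·sin44° = 0 → P_y = 56.16 kip.
ΣF_x = 0: P_x + 25·cos44° = 0 → P_x = -17.98 kip.

P_x = -17.98 kip, P_y = 56.16 kip, Q_y = 46.21 kip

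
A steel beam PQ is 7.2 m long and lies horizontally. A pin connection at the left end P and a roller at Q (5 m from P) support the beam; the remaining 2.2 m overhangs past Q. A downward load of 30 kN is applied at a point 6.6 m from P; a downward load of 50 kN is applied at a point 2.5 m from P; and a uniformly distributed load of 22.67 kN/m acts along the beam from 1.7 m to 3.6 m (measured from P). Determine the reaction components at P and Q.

Resultant of the distributed load: 22.67 × 1.9 = 43.073 kN at 2.65 m from P.
Moments about P: Q_y·5 − 30·6.6 − 50·2.5 − (22.67·1.9)·2.65 = 0 → Q_y = 437.14345/5 = 87.4287 ≈ 87.43 kN.
ΣF_y = 0: P_y + 87.4287 − 30 − 50 − 22.67·1.9 = 0 → P_y = 35.64 kN.
ΣF_x = 0: no horizontal applied forces, so P_x = 0.

P_x = 0, P_y = 35.64 kN, Q_y = 87.43 kN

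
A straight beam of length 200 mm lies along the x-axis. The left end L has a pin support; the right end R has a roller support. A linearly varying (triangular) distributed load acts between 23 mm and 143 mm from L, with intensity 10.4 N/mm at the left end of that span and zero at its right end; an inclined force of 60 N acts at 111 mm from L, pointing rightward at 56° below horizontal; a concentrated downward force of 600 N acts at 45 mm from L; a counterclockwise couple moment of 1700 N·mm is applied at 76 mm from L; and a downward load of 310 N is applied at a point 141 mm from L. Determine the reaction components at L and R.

L_x = -33.55 N, L_y = 1015 N, R_y = 569.2 N

Resultant of the triangular load: ½ × 10.4 × 120 = 624 N, acting at 63 mm from L (one-third of the span from the peak).
Moments about L: R_y·200 − (½·10.4·120)·63 − 60·sin56°·111 − 600·45 + 1700 − 310·141 = 0 → R_y = 113843/200 = 569.215 ≈ 569.2 N.
ΣF_y = 0: L_y + 569.215 − ½·10.4·120 − 60·sin56° − 600 − 310 = 0 → L_y = 1015 N.
ΣF_x = 0: L_x + 60·cos56° = 0 → L_x = -33.55 N.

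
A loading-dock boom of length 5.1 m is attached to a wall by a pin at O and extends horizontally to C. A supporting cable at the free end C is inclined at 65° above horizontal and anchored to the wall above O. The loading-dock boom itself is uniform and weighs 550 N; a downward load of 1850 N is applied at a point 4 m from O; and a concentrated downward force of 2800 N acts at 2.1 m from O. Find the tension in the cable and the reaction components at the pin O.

ΣM about O: T·sin65°·5.1 − 550·2.55 − 1850·4 − 2800·2.1 = 0 → T = 14682.5/(5.1·0.906308) = 3176.54 ≈ 3177 N.
ΣF_x = 0: O_x − T·cos65° = 0 → O_x = 3176.54 × 0.422618 = 1342 N.
ΣF_y = 0: O_y + T·sin65° − 550 − 1850 − 2800 = 0 → O_y = 5200 − 3176.54 × 0.906308 = 2321 N.

T = 3177 N, O_x = 1342 N, O_y = 2321 N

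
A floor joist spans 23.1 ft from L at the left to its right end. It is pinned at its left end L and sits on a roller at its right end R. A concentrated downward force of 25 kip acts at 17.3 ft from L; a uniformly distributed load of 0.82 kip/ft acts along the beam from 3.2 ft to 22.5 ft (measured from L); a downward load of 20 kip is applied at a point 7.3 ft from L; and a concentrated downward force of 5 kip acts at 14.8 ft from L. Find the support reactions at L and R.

Resultant of the distributed load: 0.82 × 19.3 = 15.826 kip at 12.85 ft from L.
Taking moments about L: R_y·23.1 − 25·17.3 − (0.82·19.3)·12.85 − 20·7.3 − 5·14.8 = 0 → R_y = 855.8641/23.1 = 37.0504 ≈ 37.05 kip.
ΣF_y = 0: L_y + 37.0504 − 25 − 0.82·19.3 − 20 − 5 = 0 → L_y = 28.78 kip.
ΣF_x = 0: no horizontal applied forces, so L_x = 0.

L_x = 0, L_y = 28.78 kip, R_y = 37.05 kip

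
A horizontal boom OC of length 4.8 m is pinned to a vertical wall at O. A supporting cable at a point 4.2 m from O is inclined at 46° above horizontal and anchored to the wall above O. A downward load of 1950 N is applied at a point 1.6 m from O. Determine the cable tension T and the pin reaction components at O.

ΣM about O: T·sin46°·4.2 − 1950·1.6 = 0 → T = 3120/(4.2·0.71934) = 1032.69 ≈ 1033 N.
ΣF_x = 0: O_x − T·cos46° = 0 → O_x = 1032.69 × 0.694658 = 717.4 N.
ΣF_y = 0: O_y + T·sin46° − 1950 = 0 → O_y = 1950 − 1032.69 × 0.71934 = 1207 N.

T = 1033 N, O_x = 717.4 N, O_y = 1207 N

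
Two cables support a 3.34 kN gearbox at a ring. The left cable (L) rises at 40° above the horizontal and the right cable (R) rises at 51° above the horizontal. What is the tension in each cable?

ΣF_x = 0: −T_L·cos40° + T_R·cos51° = 0 → T_R = 1.21726·T_L.
ΣF_y = 0: T_L·sin40° + T_R·sin51° = 3.34.
Substitute: T_L·(0.642788 + 1.21726·0.777146) = 3.34 → T_L = 2.10225 ≈ 2.102 kN.
Then T_R = 1.21726 × 2.10225 = 2.559 kN.

T_L = 2.102 kN, T_R = 2.559 kN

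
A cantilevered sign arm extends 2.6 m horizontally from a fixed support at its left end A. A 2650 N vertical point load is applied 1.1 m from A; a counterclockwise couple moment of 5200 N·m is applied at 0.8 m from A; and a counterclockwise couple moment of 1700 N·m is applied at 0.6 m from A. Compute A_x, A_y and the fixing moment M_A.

A_x = 0, A_y = 2650 N, M_A = -3985 N·m

ΣF_x = 0: A_x = 0.
ΣF_y = 0: A_y − 2650 = 0 → A_y = 2650 N.
ΣM about A: M_A − 2650·1.1 + 5200 + 1700 = 0 → M_A = -3985 N·m.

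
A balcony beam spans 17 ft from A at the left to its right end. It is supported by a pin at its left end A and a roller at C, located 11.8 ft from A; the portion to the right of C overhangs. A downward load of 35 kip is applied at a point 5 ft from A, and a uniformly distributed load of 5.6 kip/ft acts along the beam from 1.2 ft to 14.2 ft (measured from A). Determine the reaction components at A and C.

Resultant of the distributed load: 5.6 × 13 = 72.8 kip at 7.7 ft from A.
Moments about A: C_y·11.8 − 35·5 − (5.6·13)·7.7 = 0 → C_y = 735.56/11.8 = 62.3356 ≈ 62.34 kip.
ΣF_y = 0: A_y + 62.3356 − 35 − 5.6·13 = 0 → A_y = 45.46 kip.
ΣF_x = 0: no horizontal applied forces, so A_x = 0.

A_x = 0, A_y = 45.46 kip, C_y = 62.34 kip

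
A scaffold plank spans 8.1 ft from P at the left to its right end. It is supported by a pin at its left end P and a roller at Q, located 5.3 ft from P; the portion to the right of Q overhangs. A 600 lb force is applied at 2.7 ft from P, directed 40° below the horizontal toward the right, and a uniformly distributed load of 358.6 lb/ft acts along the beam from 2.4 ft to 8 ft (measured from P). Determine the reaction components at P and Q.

P_x = -459.6 lb, P_y = 227.1 lb, Q_y = 2167 lb

Resultant of the distributed load: 358.6 × 5.6 = 2008.16 lb at 5.2 ft from P.
Moments about P: Q_y·5.3 − 600·sin40°·2.7 − (358.6·5.6)·5.2 = 0 → Q_y = 11483.7/5.3 = 2166.74 ≈ 2167 lb.
ΣF_y = 0: P_y + 2166.74 − 600·sin40° − 358.6·5.6 = 0 → P_y = 227.1 lb.
ΣF_x = 0: P_x + 600·cos40° = 0 → P_x = -459.6 lb.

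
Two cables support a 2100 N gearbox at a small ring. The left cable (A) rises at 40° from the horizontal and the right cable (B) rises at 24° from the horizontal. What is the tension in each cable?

ΣF_x = 0: −T_A·cos40° + T_B·cos24° = 0 → T_B = 0.83854·T_A.
ΣF_y = 0: T_A·sin40° + T_B·sin24° = 2100.
Substitute: T_A·(0.642788 + 0.83854·0.406737) = 2100 → T_A = 2134.46 ≈ 2134 N.
Then T_B = 0.83854 × 2134.46 = 1790 N.

T_A = 2134 N, T_B = 1790 N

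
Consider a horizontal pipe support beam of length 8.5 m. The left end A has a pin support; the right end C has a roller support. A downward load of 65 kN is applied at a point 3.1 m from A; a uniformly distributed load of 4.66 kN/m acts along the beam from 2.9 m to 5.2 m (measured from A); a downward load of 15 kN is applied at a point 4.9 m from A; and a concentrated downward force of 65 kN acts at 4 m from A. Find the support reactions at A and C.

Resultant of the distributed load: 4.66 × 2.3 = 10.718 kN at 4.05 m from A.
Moments about A: C_y·8.5 − 65·3.1 − (4.66·2.3)·4.05 − 15·4.9 − 65·4 = 0 → C_y = 578.4079/8.5 = 68.048 ≈ 68.05 kN.
ΣF_y = 0: A_y + 68.048 − 65 − 4.66·2.3 − 15 − 65 = 0 → A_y = 87.67 kN.
ΣF_x = 0: no horizontal applied forces, so A_x = 0.

A_x = 0, A_y = 87.67 kN, C_y = 68.05 kN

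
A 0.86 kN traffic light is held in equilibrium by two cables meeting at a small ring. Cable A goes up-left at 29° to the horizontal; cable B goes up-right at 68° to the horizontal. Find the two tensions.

T_A = 0.3246 kN, T_B = 0.7578 kN

ΣF_x = 0: −T_A·cos29° + T_B·cos68° = 0 → T_B = 2.33477·T_A.
ΣF_y = 0: T_A·sin29° + T_B·sin68° = 0.86.
Substitute: T_A·(0.48481 + 2.33477·0.927184) = 0.86 → T_A = 0.324581 ≈ 0.3246 kN.
Then T_B = 2.33477 × 0.324581 = 0.7578 kN.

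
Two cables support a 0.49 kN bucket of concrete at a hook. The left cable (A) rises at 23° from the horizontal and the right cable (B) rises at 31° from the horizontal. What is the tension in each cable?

ΣF_x = 0: −T_A·cos23° + T_B·cos31° = 0 → T_B = 1.07389·T_A.
ΣF_y = 0: T_A·sin23° + T_B·sin31° = 0.49.
Substitute: T_A·(0.390731 + 1.07389·0.515038) = 0.49 → T_A = 0.519164 ≈ 0.5192 kN.
Then T_B = 1.07389 × 0.519164 = 0.5575 kN.

T_A = 0.5192 kN, T_B = 0.5575 kN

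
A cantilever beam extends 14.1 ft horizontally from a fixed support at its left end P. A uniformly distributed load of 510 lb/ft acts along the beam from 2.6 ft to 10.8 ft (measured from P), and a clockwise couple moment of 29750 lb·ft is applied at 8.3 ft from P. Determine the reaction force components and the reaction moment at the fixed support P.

Resultant of the distributed load: 510 × 8.2 = 4182 lb at 6.7 ft from P.
ΣF_x = 0: P_x = 0.
ΣF_y = 0: P_y − 510·8.2 = 0 → P_y = 4182 lb.
ΣM about P: M_P − (510·8.2)·6.7 − 29750 = 0 → M_P = 57770 lb·ft.

P_x = 0, P_y = 4182 lb, M_P = 57770 lb·ft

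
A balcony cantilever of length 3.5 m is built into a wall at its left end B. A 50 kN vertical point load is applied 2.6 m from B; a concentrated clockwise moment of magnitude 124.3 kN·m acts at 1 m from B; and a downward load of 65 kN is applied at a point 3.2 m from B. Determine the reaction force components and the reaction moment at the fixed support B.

ΣF_x = 0: B_x = 0.
ΣF_y = 0: B_y − 50 − 65 = 0 → B_y = 115.0 kN.
ΣM about B: M_B − 50·2.6 − 124.3 − 65·3.2 = 0 → M_B = 462.3 kN·m.

B_x = 0, B_y = 115.0 kN, M_B = 462.3 kN·m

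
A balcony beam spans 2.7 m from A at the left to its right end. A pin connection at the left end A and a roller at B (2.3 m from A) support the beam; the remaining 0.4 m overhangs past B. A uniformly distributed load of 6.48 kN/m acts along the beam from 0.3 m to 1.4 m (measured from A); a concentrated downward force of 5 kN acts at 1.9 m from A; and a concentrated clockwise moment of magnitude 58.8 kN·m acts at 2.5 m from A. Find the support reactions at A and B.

A_x = 0, A_y = -20.20 kN, B_y = 32.33 kN

Resultant of the distributed load: 6.48 × 1.1 = 7.128 kN at 0.85 m from A.
Taking moments about A: B_y·2.3 − (6.48·1.1)·0.85 − 5·1.9 − 58.8 = 0 → B_y = 74.3588/2.3 = 32.3299 ≈ 32.33 kN.
ΣF_y = 0: A_y + 32.3299 − 6.48·1.1 − 5 = 0 → A_y = -20.20 kN.
ΣF_x = 0: no horizontal applied forces, so A_x = 0.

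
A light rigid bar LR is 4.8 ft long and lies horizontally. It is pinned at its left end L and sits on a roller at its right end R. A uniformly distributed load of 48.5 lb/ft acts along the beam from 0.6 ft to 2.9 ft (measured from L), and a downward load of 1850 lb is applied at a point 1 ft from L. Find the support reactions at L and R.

L_x = 0, L_y = 1535 lb, R_y = 426.1 lb

Resultant of the distributed load: 48.5 × 2.3 = 111.55 lb at 1.75 ft from L.
Moments about L: R_y·4.8 − (48.5·2.3)·1.75 − 1850·1 = 0 → R_y = 2045.2125/4.8 = 426.086 ≈ 426.1 lb.
ΣF_y = 0: L_y + 426.086 − 48.5·2.3 − 1850 = 0 → L_y = 1535 lb.
ΣF_x = 0: no horizontal applied forces, so L_x = 0.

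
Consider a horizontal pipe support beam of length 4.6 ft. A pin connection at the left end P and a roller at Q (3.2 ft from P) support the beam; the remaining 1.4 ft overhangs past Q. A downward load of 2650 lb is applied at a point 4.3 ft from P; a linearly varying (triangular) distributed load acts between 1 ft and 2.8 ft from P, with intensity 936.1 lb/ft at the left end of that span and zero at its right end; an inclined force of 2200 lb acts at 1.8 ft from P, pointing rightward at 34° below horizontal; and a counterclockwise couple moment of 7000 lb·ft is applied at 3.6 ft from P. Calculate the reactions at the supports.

Resultant of the triangular load: ½ × 936.1 × 1.8 = 842.49 lb, acting at 1.6 ft from P (one-third of the span from the peak).
ΣM about P: Q_y·3.2 − 2650·4.3 − (½·936.1·1.8)·1.6 − 2200·sin34°·1.8 + 7000 = 0 → Q_y = 7957.39/3.2 = 2486.68 ≈ 2487 lb.
ΣF_y = 0: P_y + 2486.68 − 2650 − ½·936.1·1.8 − 2200·sin34° = 0 → P_y = 2236 lb.
ΣF_x = 0: P_x + 2200·cos34° = 0 → P_x = -1824 lb.

P_x = -1824 lb, P_y = 2236 lb, Q_y = 2487 lb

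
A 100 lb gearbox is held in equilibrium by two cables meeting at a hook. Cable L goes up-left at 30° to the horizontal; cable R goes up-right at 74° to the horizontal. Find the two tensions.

ΣF_x = 0: −T_L·cos30° + T_R·cos74° = 0 → T_R = 3.1419·T_L.
ΣF_y = 0: T_L·sin30° + T_R·sin74° = 100.
Substitute: T_L·(0.5 + 3.1419·0.961262) = 100 → T_L = 28.4076 ≈ 28.41 lb.
Then T_R = 3.1419 × 28.4076 = 89.25 lb.

T_L = 28.41 lb, T_R = 89.25 lb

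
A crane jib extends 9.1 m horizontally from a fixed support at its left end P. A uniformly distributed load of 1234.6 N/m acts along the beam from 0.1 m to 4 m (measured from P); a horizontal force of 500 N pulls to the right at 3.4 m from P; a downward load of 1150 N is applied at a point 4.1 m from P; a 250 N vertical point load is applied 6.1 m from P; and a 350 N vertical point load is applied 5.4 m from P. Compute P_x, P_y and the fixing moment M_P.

P_x = -500.0 N, P_y = 6565 N, M_P = 18000 N·m

Resultant of the distributed load: 1234.6 × 3.9 = 4814.94 N at 2.05 m from P.
ΣF_x = 0: P_x + 500 = 0 → P_x = -500.0 N.
ΣF_y = 0: P_y − 1234.6·3.9 − 1150 − 250 − 350 = 0 → P_y = 6565 N.
ΣM about P: M_P − (1234.6·3.9)·2.05 − 1150·4.1 − 250·6.1 − 350·5.4 = 0 → M_P = 18000 N·m.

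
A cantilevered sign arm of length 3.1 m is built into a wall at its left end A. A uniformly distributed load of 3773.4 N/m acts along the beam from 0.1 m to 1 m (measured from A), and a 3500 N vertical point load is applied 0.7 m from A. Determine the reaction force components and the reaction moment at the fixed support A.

A_x = 0, A_y = 6896 N, M_A = 4318 N·m

Resultant of the distributed load: 3773.4 × 0.9 = 3396.06 N at 0.55 m from A.
ΣF_x = 0: A_x = 0.
ΣF_y = 0: A_y − 3773.4·0.9 − 3500 = 0 → A_y = 6896 N.
ΣM about A: M_A − (3773.4·0.9)·0.55 − 3500·0.7 = 0 → M_A = 4318 N·m.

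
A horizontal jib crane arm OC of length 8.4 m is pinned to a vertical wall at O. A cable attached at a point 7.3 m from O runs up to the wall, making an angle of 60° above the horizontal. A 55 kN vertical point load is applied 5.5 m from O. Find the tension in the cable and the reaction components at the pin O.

T = 47.85 kN, O_x = 23.92 kN, O_y = 13.56 kN

ΣM about O: T·sin60°·7.3 − 55·5.5 = 0 → T = 302.5/(7.3·0.866025) = 47.8489 ≈ 47.85 kN.
ΣF_x = 0: O_x − T·cos60° = 0 → O_x = 47.8489 × 0.5 = 23.92 kN.
ΣF_y = 0: O_y + T·sin60° − 55 = 0 → O_y = 55 − 47.8489 × 0.866025 = 13.56 kN.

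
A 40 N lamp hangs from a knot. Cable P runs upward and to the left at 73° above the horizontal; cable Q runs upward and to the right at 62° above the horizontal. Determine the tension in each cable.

ΣF_x = 0: −T_P·cos73° + T_Q·cos62° = 0 → T_Q = 0.622768·T_P.
ΣF_y = 0: T_P·sin73° + T_Q·sin62° = 40.
Substitute: T_P·(0.956305 + 0.622768·0.882948) = 40 → T_P = 26.5573 ≈ 26.56 N.
Then T_Q = 0.622768 × 26.5573 = 16.54 N.

T_P = 26.56 N, T_Q = 16.54 N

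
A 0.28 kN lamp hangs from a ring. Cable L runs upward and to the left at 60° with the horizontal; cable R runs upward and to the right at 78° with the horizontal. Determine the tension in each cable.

T_L = 0.08700 kN, T_R = 0.2092 kN

ΣF_x = 0: −T_L·cos60° + T_R·cos78° = 0 → T_R = 2.40487·T_L.
ΣF_y = 0: T_L·sin60° + T_R·sin78° = 0.28.
Substitute: T_L·(0.866025 + 2.40487·0.978148) = 0.28 → T_L = 0.0870013 ≈ 0.08700 kN.
Then T_R = 2.40487 × 0.0870013 = 0.2092 kN.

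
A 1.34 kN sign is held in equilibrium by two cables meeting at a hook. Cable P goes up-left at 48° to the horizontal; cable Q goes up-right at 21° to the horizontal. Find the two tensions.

T_P = 1.340 kN, T_Q = 0.9604 kN

ΣF_x = 0: −T_P·cos48° + T_Q·cos21° = 0 → T_Q = 0.716736·T_P.
ΣF_y = 0: T_P·sin48° + T_Q·sin21° = 1.34.
Substitute: T_P·(0.743145 + 0.716736·0.358368) = 1.34 → T_P = 1.340 kN.
Then T_Q = 0.716736 × 1.34 = 0.9604 kN.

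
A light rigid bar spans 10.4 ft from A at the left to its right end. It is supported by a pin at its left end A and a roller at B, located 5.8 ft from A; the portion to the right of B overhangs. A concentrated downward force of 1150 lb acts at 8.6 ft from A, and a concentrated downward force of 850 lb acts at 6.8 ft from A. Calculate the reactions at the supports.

A_x = 0, A_y = -701.7 lb, B_y = 2702 lb

Taking moments about A: B_y·5.8 − 1150·8.6 − 850·6.8 = 0 → B_y = 15670/5.8 = 2701.72 ≈ 2702 lb.
ΣF_y = 0: A_y + 2701.72 − 1150 − 850 = 0 → A_y = -701.7 lb.
ΣF_x = 0: no horizontal applied forces, so A_x = 0.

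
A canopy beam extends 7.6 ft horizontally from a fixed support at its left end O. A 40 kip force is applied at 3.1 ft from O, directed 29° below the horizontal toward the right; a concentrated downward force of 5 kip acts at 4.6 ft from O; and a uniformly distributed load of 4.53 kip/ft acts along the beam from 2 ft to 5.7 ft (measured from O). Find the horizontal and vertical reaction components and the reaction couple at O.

O_x = -34.98 kip, O_y = 41.15 kip, M_O = 147.6 kip·ft

Resultant of the distributed load: 4.53 × 3.7 = 16.761 kip at 3.85 ft from O.
ΣF_x = 0: O_x + 40·cos29° = 0 → O_x = -34.98 kip.
ΣF_y = 0: O_y − 40·sin29° − 5 − 4.53·3.7 = 0 → O_y = 41.15 kip.
ΣM about O: M_O − 40·sin29°·3.1 − 5·4.6 − (4.53·3.7)·3.85 = 0 → M_O = 147.6 kip·ft.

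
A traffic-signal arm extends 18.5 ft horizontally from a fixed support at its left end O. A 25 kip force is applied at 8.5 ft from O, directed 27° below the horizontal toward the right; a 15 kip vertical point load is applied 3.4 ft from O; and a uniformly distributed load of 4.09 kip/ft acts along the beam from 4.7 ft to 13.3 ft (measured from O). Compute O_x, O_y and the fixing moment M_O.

Resultant of the distributed load: 4.09 × 8.6 = 35.174 kip at 9 ft from O.
ΣF_x = 0: O_x + 25·cos27° = 0 → O_x = -22.28 kip.
ΣF_y = 0: O_y − 25·sin27° − 15 − 4.09·8.6 = 0 → O_y = 61.52 kip.
ΣM about O: M_O − 25·sin27°·8.5 − 15·3.4 − (4.09·8.6)·9 = 0 → M_O = 464.0 kip·ft.

O_x = -22.28 kip, O_y = 61.52 kip, M_O = 464.0 kip·ft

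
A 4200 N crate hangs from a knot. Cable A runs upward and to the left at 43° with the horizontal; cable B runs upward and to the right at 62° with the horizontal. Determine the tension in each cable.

T_A = 2041 N, T_B = 3180 N

ΣF_x = 0: −T_A·cos43° + T_B·cos62° = 0 → T_B = 1.55782·T_A.
ΣF_y = 0: T_A·sin43° + T_B·sin62° = 4200.
Substitute: T_A·(0.681998 + 1.55782·0.882948) = 4200 → T_A = 2041.34 ≈ 2041 N.
Then T_B = 1.55782 × 2041.34 = 3180 N.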